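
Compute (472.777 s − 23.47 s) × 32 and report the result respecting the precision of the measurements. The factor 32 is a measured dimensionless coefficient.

472.777 s − 23.47 s = 449.307 s; the difference is limited to 2 decimal places (5 s.f.).
Carrying full precision, 449.307 × 32 = 14377.824 s; 32 has 2 s.f., so the result keeps min(5, 2) = 2 s.f.
Rounded to 2 significant figures: 1.4 × 10⁴ s.

1.4 × 10⁴ s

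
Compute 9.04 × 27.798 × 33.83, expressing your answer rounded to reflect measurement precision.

8.50 × 10³

9.04 × 27.798 × 33.83 = 8501.2733136
Multiplication/division keeps the fewest significant figures: 9.04 → 3 s.f., 27.798 → 5 s.f., 33.83 → 4 s.f.; limit is 3.
Rounded to 3 significant figures: 8.50 × 10³.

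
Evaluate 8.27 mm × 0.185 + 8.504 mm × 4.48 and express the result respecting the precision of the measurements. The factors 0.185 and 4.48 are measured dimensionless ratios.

39.6 mm

8.27 × 0.185 = 1.52995 → 1.53 mm (3 s.f., last digit at the 10^-2 place).
8.504 × 4.48 = 38.09792 → 38.1 mm (3 s.f., last digit at the 10^-1 place).
Sum: 39.62787 mm; keep the coarser place, 10^-1.
Result: 39.6 mm.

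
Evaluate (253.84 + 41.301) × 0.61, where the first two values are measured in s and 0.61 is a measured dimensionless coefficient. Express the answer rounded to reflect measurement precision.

253.84 s + 41.301 s = 295.141 s; the sum is limited to 2 decimal places (5 s.f.).
Carrying full precision, 295.141 × 0.61 = 180.03601 s; 0.61 has 2 s.f., so the result keeps min(5, 2) = 2 s.f.
Rounded to 2 significant figures: 1.8 × 10² s.

1.8 × 10² s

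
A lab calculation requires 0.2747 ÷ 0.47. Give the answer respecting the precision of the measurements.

0.58

0.2747 ÷ 0.47 = 0.584468085106…
Multiplication/division keeps the fewest significant figures: 0.2747 → 4 s.f., 0.47 → 2 s.f.; limit is 2.
Rounded to 2 significant figures: 0.58.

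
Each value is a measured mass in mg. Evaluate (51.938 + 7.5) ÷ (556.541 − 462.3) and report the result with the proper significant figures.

6.31 × 10⁻¹

51.938 + 7.5 = 59.438, limited to 1 d.p. → 3 s.f.; 556.541 − 462.3 = 94.241, limited to 1 d.p. → 3 s.f.
Carrying full precision, 59.438 ÷ 94.241 = 0.630702136013…; keep min(3, 3) = 3 s.f.
Rounded to 3 significant figures: 6.31 × 10⁻¹.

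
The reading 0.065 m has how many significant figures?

0.065: leading zeros are not significant.

2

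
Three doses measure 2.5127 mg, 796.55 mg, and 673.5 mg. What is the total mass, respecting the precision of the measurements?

1472.6 mg

2.5127 mg + 796.55 mg + 673.5 mg = 1472.5627 mg.
Addition/subtraction keeps the fewest decimal places: 2.5127 → 4 decimal places, 796.55 → 2 decimal places, 673.5 → 1 decimal place; limit is 1.
Rounded to 1 decimal place: 1472.6 mg.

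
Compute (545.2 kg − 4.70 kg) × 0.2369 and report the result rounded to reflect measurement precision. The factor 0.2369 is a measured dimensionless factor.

545.2 kg − 4.70 kg = 540.50 kg; the difference is limited to 1 decimal place (4 s.f.).
Carrying full precision, 540.50 × 0.2369 = 128.04445 kg; 0.2369 has 4 s.f., so the result keeps min(4, 4) = 4 s.f.
Rounded to 4 significant figures: 128.0 kg.

128.0 kg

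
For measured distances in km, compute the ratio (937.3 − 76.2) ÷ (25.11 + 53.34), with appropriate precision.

10.98

937.3 − 76.2 = 861.1, limited to 1 d.p. → 4 s.f.; 25.11 + 53.34 = 78.45, limited to 2 d.p. → 4 s.f.
Carrying full precision, 861.1 ÷ 78.45 = 10.9764181007…; keep min(4, 4) = 4 s.f.
Rounded to 4 significant figures: 10.98.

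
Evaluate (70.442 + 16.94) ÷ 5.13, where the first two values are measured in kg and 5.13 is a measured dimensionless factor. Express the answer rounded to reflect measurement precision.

17.0 kg

70.442 kg + 16.94 kg = 87.382 kg; the sum is limited to 2 decimal places (4 s.f.).
Carrying full precision, 87.382 ÷ 5.13 = 17.0335282651… kg; 5.13 has 3 s.f., so the result keeps min(4, 3) = 3 s.f.
Rounded to 3 significant figures: 17.0 kg.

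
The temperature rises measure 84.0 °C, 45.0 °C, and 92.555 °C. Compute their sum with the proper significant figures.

221.6 °C

84.0 °C + 45.0 °C + 92.555 °C = 221.555 °C.
Addition/subtraction keeps the fewest decimal places: 84.0 → 1 decimal place, 45.0 → 1 decimal place, 92.555 → 3 decimal places; limit is 1.
Rounded to 1 decimal place: 221.6 °C.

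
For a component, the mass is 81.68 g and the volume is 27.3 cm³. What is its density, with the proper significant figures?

density = 81.68 g ÷ 27.3 cm³ = 2.99194139194… g/cm³.
81.68 has 4 significant figures; 27.3 has 3.
Division/multiplication keeps the fewest: 3 significant figures.
Rounded: 2.99 g/cm³.

2.99 g/cm³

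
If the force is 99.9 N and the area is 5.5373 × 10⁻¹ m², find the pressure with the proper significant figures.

180. Pa

pressure = 99.9 N ÷ 5.5373 × 10⁻¹ m² = 180.412836581… Pa.
99.9 has 3 significant figures; 5.5373 × 10⁻¹ has 5.
Division/multiplication keeps the fewest: 3 significant figures.
Rounded: 180. Pa.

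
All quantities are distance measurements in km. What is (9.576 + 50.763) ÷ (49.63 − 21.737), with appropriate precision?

9.576 + 50.763 = 60.339, limited to 3 d.p. → 5 s.f.; 49.63 − 21.737 = 27.893, limited to 2 d.p. → 4 s.f.
Carrying full precision, 60.339 ÷ 27.893 = 2.16323091815…; keep min(5, 4) = 4 s.f.
Rounded to 4 significant figures: 2.163.

2.163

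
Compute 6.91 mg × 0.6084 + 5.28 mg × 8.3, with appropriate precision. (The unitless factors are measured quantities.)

6.91 × 0.6084 = 4.204044 → 4.20 mg (3 s.f., last digit at the 10^-2 place).
5.28 × 8.3 = 43.824 → 44 mg (2 s.f., last digit at the 10^0 place).
Sum: 48.028044 mg; keep the coarser place, 10^0.
Result: 48 mg.

48 mg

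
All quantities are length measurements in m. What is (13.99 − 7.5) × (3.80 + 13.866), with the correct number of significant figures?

1.1 × 10^2 m²

13.99 − 7.5 = 6.49, limited to 1 d.p. → 2 s.f.; 3.80 + 13.866 = 17.666, limited to 2 d.p. → 4 s.f.
Carrying full precision, 6.49 × 17.666 = 114.65234; keep min(2, 4) = 2 s.f.
Rounded to 2 significant figures: 1.1 × 10^2 m².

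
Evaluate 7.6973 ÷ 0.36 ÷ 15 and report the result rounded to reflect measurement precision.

7.6973 ÷ 0.36 ÷ 15 = 1.42542592593…
Multiplication/division keeps the fewest significant figures: 7.6973 → 5 s.f., 0.36 → 2 s.f., 15 → 2 s.f.; limit is 2.
Rounded to 2 significant figures: 1.4.

1.4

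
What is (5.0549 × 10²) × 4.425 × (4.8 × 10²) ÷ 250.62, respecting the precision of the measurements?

(5.0549 × 10²) × 4.425 × (4.8 × 10²) ÷ 250.62 = 4284.01867369…
Multiplication/division keeps the fewest significant figures: 5.0549 × 10² → 5 s.f., 4.425 → 4 s.f., 4.8 × 10² → 2 s.f., 250.62 → 5 s.f.; limit is 2.
Rounded to 2 significant figures: 4.3 × 10³.

4.3 × 10³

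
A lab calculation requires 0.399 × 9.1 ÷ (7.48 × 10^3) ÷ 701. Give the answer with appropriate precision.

0.399 × 9.1 ÷ (7.48 × 10^3) ÷ 701 = 6.92459969333 × 10^-7…
Multiplication/division keeps the fewest significant figures: 0.399 → 3 s.f., 9.1 → 2 s.f., 7.48 × 10^3 → 3 s.f., 701 → 3 s.f.; limit is 2.
Rounded to 2 significant figures: 6.9 × 10^-7.

6.9 × 10^-7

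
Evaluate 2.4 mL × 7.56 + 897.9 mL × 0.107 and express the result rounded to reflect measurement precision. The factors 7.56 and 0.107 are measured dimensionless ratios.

114 mL

2.4 × 7.56 = 18.144 → 18 mL (2 s.f., last digit at the 10^0 place).
897.9 × 0.107 = 96.0753 → 96.1 mL (3 s.f., last digit at the 10^-1 place).
Sum: 114.2193 mL; keep the coarser place, 10^0.
Result: 114 mL.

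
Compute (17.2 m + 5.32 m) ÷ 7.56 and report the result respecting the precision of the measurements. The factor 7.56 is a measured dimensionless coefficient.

2.98 m

17.2 m + 5.32 m = 22.52 m; the sum is limited to 1 decimal place (3 s.f.).
Carrying full precision, 22.52 ÷ 7.56 = 2.97883597884… m; 7.56 has 3 s.f., so the result keeps min(3, 3) = 3 s.f.
Rounded to 3 significant figures: 2.98 m.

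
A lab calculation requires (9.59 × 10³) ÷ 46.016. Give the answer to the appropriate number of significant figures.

208

(9.59 × 10³) ÷ 46.016 = 208.405771905…
Multiplication/division keeps the fewest significant figures: 9.59 × 10³ → 3 s.f., 46.016 → 5 s.f.; limit is 3.
Rounded to 3 significant figures: 208.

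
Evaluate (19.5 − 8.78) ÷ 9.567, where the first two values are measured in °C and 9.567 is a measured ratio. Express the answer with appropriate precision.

19.5 °C − 8.78 °C = 10.72 °C; the difference is limited to 1 decimal place (3 s.f.).
Carrying full precision, 10.72 ÷ 9.567 = 1.12051844883… °C; 9.567 has 4 s.f., so the result keeps min(3, 4) = 3 s.f.
Rounded to 3 significant figures: 1.12 °C.

1.12 °C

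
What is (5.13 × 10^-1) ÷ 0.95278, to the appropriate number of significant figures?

0.538

(5.13 × 10^-1) ÷ 0.95278 = 0.538424400176…
Multiplication/division keeps the fewest significant figures: 5.13 × 10^-1 → 3 s.f., 0.95278 → 5 s.f.; limit is 3.
Rounded to 3 significant figures: 0.538.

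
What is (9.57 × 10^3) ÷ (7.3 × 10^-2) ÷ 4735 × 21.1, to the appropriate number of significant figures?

5.8 × 10^2

(9.57 × 10^3) ÷ (7.3 × 10^-2) ÷ 4735 × 21.1 = 584.186544387…
Multiplication/division keeps the fewest significant figures: 9.57 × 10^3 → 3 s.f., 7.3 × 10^-2 → 2 s.f., 4735 → 4 s.f., 21.1 → 3 s.f.; limit is 2.
Rounded to 2 significant figures: 5.8 × 10^2.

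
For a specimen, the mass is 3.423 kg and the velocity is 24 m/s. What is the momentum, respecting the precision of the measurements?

momentum = 3.423 kg × 24 m/s = 82.152 kg·m/s.
3.423 has 4 significant figures; 24 has 2.
Division/multiplication keeps the fewest: 2 significant figures.
Rounded: 82 kg·m/s.

82 kg·m/s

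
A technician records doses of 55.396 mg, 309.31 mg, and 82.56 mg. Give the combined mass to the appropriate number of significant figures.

4.4727 × 10² mg

55.396 mg + 309.31 mg + 82.56 mg = 447.266 mg.
Addition/subtraction keeps the fewest decimal places: 55.396 → 3 decimal places, 309.31 → 2 decimal places, 82.56 → 2 decimal places; limit is 2.
Rounded to 2 decimal places: 4.4727 × 10² mg.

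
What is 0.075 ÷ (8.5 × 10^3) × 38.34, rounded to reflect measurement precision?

3.4 × 10^-4

0.075 ÷ (8.5 × 10^3) × 38.34 = 0.000338294117647…
Multiplication/division keeps the fewest significant figures: 0.075 → 2 s.f., 8.5 × 10^3 → 2 s.f., 38.34 → 4 s.f.; limit is 2.
Rounded to 2 significant figures: 3.4 × 10^-4.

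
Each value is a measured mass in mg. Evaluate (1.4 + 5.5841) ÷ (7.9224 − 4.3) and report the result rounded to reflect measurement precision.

1.9

1.4 + 5.5841 = 6.9841, limited to 1 d.p. → 2 s.f.; 7.9224 − 4.3 = 3.6224, limited to 1 d.p. → 2 s.f.
Carrying full precision, 6.9841 ÷ 3.6224 = 1.92803113958…; keep min(2, 2) = 2 s.f.
Rounded to 2 significant figures: 1.9.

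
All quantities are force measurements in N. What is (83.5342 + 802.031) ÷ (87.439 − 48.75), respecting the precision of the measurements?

22.89

83.5342 + 802.031 = 885.5652, limited to 3 d.p. → 6 s.f.; 87.439 − 48.75 = 38.689, limited to 2 d.p. → 4 s.f.
Carrying full precision, 885.5652 ÷ 38.689 = 22.8893277159…; keep min(6, 4) = 4 s.f.
Rounded to 4 significant figures: 22.89.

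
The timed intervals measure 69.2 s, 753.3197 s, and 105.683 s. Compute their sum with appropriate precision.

9.282 × 10^2 s

69.2 s + 753.3197 s + 105.683 s = 928.2027 s.
Addition/subtraction keeps the fewest decimal places: 69.2 → 1 decimal place, 753.3197 → 4 decimal places, 105.683 → 3 decimal places; limit is 1.
Rounded to 1 decimal place: 9.282 × 10^2 s.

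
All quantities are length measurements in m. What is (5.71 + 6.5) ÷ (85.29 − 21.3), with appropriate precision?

5.71 + 6.5 = 12.21, limited to 1 d.p. → 3 s.f.; 85.29 − 21.3 = 63.99, limited to 1 d.p. → 3 s.f.
Carrying full precision, 12.21 ÷ 63.99 = 0.190811064229…; keep min(3, 3) = 3 s.f.
Rounded to 3 significant figures: 0.191.

0.191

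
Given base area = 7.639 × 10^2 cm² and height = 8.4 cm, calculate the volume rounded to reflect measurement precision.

volume = 7.639 × 10^2 cm² × 8.4 cm = 6416.76 cm³.
7.639 × 10^2 has 4 significant figures; 8.4 has 2.
Division/multiplication keeps the fewest: 2 significant figures.
Rounded: 6.4 × 10^3 cm³.

6.4 × 10^3 cm³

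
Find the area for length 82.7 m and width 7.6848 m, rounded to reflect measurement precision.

636 m²

area = 82.7 m × 7.6848 m = 635.53296 m².
82.7 has 3 significant figures; 7.6848 has 5.
Division/multiplication keeps the fewest: 3 significant figures.
Rounded: 636 m².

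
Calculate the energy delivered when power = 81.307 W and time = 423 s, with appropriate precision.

3.44 × 10^4 J

energy delivered = 81.307 W × 423 s = 34392.861 J.
81.307 has 5 significant figures; 423 has 3.
Division/multiplication keeps the fewest: 3 significant figures.
Rounded: 3.44 × 10^4 J.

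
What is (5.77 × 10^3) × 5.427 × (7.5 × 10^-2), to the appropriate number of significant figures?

(5.77 × 10^3) × 5.427 × (7.5 × 10^-2) = 2348.53425
Multiplication/division keeps the fewest significant figures: 5.77 × 10^3 → 3 s.f., 5.427 → 4 s.f., 7.5 × 10^-2 → 2 s.f.; limit is 2.
Rounded to 2 significant figures: 2.3 × 10^3.

2.3 × 10^3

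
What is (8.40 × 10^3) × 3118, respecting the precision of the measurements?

(8.40 × 10^3) × 3118 = 26191200
Multiplication/division keeps the fewest significant figures: 8.40 × 10^3 → 3 s.f., 3118 → 4 s.f.; limit is 3.
Rounded to 3 significant figures: 2.62 × 10^7.

2.62 × 10^7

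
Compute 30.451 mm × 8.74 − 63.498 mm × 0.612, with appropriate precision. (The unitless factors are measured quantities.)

30.451 × 8.74 = 266.14174 → 266 mm (3 s.f., last digit at the 10^0 place).
63.498 × 0.612 = 38.860776 → 38.9 mm (3 s.f., last digit at the 10^-1 place).
Difference: 227.280964 mm; keep the coarser place, 10^0.
Result: 227 mm.

227 mm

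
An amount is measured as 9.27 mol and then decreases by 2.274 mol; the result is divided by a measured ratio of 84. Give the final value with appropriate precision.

0.083 mol

9.27 mol − 2.274 mol = 6.996 mol; the difference is limited to 2 decimal places (3 s.f.).
Carrying full precision, 6.996 ÷ 84 = 0.0832857142857… mol; 84 has 2 s.f., so the result keeps min(3, 2) = 2 s.f.
Rounded to 2 significant figures: 0.083 mol.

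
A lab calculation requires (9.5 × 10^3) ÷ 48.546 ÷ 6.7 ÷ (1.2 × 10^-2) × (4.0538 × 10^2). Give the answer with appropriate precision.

9.9 × 10^5

(9.5 × 10^3) ÷ 48.546 ÷ 6.7 ÷ (1.2 × 10^-2) × (4.0538 × 10^2) = 986680.223076…
Multiplication/division keeps the fewest significant figures: 9.5 × 10^3 → 2 s.f., 48.546 → 5 s.f., 6.7 → 2 s.f., 1.2 × 10^-2 → 2 s.f., 4.0538 × 10^2 → 5 s.f.; limit is 2.
Rounded to 2 significant figures: 9.9 × 10^5.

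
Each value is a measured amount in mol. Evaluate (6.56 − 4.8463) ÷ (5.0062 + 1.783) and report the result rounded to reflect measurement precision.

0.252

6.56 − 4.8463 = 1.7137, limited to 2 d.p. → 3 s.f.; 5.0062 + 1.783 = 6.7892, limited to 3 d.p. → 4 s.f.
Carrying full precision, 1.7137 ÷ 6.7892 = 0.252415601249…; keep min(3, 4) = 3 s.f.
Rounded to 3 significant figures: 0.252.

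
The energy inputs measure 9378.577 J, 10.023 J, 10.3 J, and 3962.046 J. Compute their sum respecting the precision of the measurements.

13360.9 J

9378.577 J + 10.023 J + 10.3 J + 3962.046 J = 13360.946 J.
Addition/subtraction keeps the fewest decimal places: 9378.577 → 3 decimal places, 10.023 → 3 decimal places, 10.3 → 1 decimal place, 3962.046 → 3 decimal places; limit is 1.
Rounded to 1 decimal place: 13360.9 J.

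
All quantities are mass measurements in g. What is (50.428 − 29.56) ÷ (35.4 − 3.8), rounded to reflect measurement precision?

50.428 − 29.56 = 20.868, limited to 2 d.p. → 4 s.f.; 35.4 − 3.8 = 31.6, limited to 1 d.p. → 3 s.f.
Carrying full precision, 20.868 ÷ 31.6 = 0.660379746835…; keep min(4, 3) = 3 s.f.
Rounded to 3 significant figures: 0.660.

0.660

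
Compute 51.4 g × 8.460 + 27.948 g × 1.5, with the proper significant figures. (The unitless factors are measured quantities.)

477 g

51.4 × 8.460 = 434.844 → 435 g (3 s.f., last digit at the 10^0 place).
27.948 × 1.5 = 41.922 → 42 g (2 s.f., last digit at the 10^0 place).
Sum: 476.766 g; keep the coarser place, 10^0.
Result: 477 g.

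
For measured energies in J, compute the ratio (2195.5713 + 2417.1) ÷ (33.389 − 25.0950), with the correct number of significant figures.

556.1

2195.5713 + 2417.1 = 4612.6713, limited to 1 d.p. → 5 s.f.; 33.389 − 25.0950 = 8.2940, limited to 3 d.p. → 4 s.f.
Carrying full precision, 4612.6713 ÷ 8.2940 = 556.145563058…; keep min(5, 4) = 4 s.f.
Rounded to 4 significant figures: 556.1.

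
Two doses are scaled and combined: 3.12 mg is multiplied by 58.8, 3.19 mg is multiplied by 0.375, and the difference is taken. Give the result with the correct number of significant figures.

3.12 × 58.8 = 183.456 → 183 mg (3 s.f., last digit at the 10^0 place).
3.19 × 0.375 = 1.19625 → 1.20 mg (3 s.f., last digit at the 10^-2 place).
Difference: 182.25975 mg; keep the coarser place, 10^0.
Result: 182 mg.

182 mg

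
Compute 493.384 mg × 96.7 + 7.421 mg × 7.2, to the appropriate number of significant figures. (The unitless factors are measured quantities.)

493.384 × 96.7 = 47710.2328 → 4.77 × 10⁴ mg (3 s.f., last digit at the 10^2 place).
7.421 × 7.2 = 53.4312 → 53 mg (2 s.f., last digit at the 10^0 place).
Sum: 47763.664 mg; keep the coarser place, 10^2.
Result: 4.78 × 10⁴ mg.

4.78 × 10⁴ mg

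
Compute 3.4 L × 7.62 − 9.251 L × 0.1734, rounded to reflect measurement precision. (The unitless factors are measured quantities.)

24 L

3.4 × 7.62 = 25.908 → 26 L (2 s.f., last digit at the 10^0 place).
9.251 × 0.1734 = 1.6041234 → 1.604 L (4 s.f., last digit at the 10^-3 place).
Difference: 24.3038766 L; keep the coarser place, 10^0.
Result: 24 L.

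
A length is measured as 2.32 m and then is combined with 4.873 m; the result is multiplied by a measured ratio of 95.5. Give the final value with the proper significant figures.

687 m

2.32 m + 4.873 m = 7.193 m; the sum is limited to 2 decimal places (3 s.f.).
Carrying full precision, 7.193 × 95.5 = 686.9315 m; 95.5 has 3 s.f., so the result keeps min(3, 3) = 3 s.f.
Rounded to 3 significant figures: 687 m.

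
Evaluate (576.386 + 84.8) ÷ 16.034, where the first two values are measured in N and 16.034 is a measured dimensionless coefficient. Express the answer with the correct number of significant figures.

41.24 N

576.386 N + 84.8 N = 661.186 N; the sum is limited to 1 decimal place (4 s.f.).
Carrying full precision, 661.186 ÷ 16.034 = 41.2364974429… N; 16.034 has 5 s.f., so the result keeps min(4, 5) = 4 s.f.
Rounded to 4 significant figures: 41.24 N.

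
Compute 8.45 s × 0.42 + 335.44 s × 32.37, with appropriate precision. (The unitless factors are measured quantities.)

8.45 × 0.42 = 3.549 → 3.5 s (2 s.f., last digit at the 10^-1 place).
335.44 × 32.37 = 10858.1928 → 1.086 × 10⁴ s (4 s.f., last digit at the 10^1 place).
Sum: 10861.7418 s; keep the coarser place, 10^1.
Result: 1.086 × 10⁴ s.

1.086 × 10⁴ s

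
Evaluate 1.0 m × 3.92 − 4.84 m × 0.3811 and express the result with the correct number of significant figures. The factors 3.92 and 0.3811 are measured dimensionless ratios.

1.0 × 3.92 = 3.92 → 3.9 m (2 s.f., last digit at the 10^-1 place).
4.84 × 0.3811 = 1.844524 → 1.84 m (3 s.f., last digit at the 10^-2 place).
Difference: 2.075476 m; keep the coarser place, 10^-1.
Result: 2.1 m.

2.1 m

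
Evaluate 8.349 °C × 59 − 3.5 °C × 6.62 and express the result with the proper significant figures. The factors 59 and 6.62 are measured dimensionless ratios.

4.7 × 10^2 °C

8.349 × 59 = 492.591 → 4.9 × 10^2 °C (2 s.f., last digit at the 10^1 place).
3.5 × 6.62 = 23.17 → 23 °C (2 s.f., last digit at the 10^0 place).
Difference: 469.421 °C; keep the coarser place, 10^1.
Result: 4.7 × 10^2 °C.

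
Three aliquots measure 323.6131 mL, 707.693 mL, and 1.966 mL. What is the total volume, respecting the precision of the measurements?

1033.272 mL

323.6131 mL + 707.693 mL + 1.966 mL = 1033.2721 mL.
Addition/subtraction keeps the fewest decimal places: 323.6131 → 4 decimal places, 707.693 → 3 decimal places, 1.966 → 3 decimal places; limit is 3.
Rounded to 3 decimal places: 1033.272 mL.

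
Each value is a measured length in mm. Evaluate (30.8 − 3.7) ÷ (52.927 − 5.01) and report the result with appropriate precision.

30.8 − 3.7 = 27.1, limited to 1 d.p. → 3 s.f.; 52.927 − 5.01 = 47.917, limited to 2 d.p. → 4 s.f.
Carrying full precision, 27.1 ÷ 47.917 = 0.565561283052…; keep min(3, 4) = 3 s.f.
Rounded to 3 significant figures: 5.66 × 10^-1.

5.66 × 10^-1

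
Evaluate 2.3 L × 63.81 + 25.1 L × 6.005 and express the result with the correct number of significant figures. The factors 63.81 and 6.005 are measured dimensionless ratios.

2.3 × 63.81 = 146.763 → 1.5 × 10² L (2 s.f., last digit at the 10^1 place).
25.1 × 6.005 = 150.7255 → 151 L (3 s.f., last digit at the 10^0 place).
Sum: 297.4885 L; keep the coarser place, 10^1.
Result: 3.0 × 10² L.

3.0 × 10² L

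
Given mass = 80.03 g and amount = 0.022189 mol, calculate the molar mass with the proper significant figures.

molar mass = 80.03 g ÷ 0.022189 mol = 3606.74207941… g/mol.
80.03 has 4 significant figures; 0.022189 has 5.
Division/multiplication keeps the fewest: 4 significant figures.
Rounded: 3607 g/mol.

3607 g/mol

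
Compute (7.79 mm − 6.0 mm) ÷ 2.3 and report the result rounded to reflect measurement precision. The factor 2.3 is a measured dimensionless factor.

7.79 mm − 6.0 mm = 1.79 mm; the difference is limited to 1 decimal place (2 s.f.).
Carrying full precision, 1.79 ÷ 2.3 = 0.778260869565… mm; 2.3 has 2 s.f., so the result keeps min(2, 2) = 2 s.f.
Rounded to 2 significant figures: 0.78 mm.

0.78 mm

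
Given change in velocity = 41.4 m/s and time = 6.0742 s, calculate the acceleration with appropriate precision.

6.82 m/s²

acceleration = 41.4 m/s ÷ 6.0742 s = 6.81571235718… m/s².
41.4 has 3 significant figures; 6.0742 has 5.
Division/multiplication keeps the fewest: 3 significant figures.
Rounded: 6.82 m/s².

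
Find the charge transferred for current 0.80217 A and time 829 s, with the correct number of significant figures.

665 C

charge transferred = 0.80217 A × 829 s = 664.99893 C.
0.80217 has 5 significant figures; 829 has 3.
Division/multiplication keeps the fewest: 3 significant figures.
Rounded: 665 C.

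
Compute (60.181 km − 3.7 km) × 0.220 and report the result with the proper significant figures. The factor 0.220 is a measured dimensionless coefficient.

12.4 km

60.181 km − 3.7 km = 56.481 km; the difference is limited to 1 decimal place (3 s.f.).
Carrying full precision, 56.481 × 0.220 = 12.42582 km; 0.220 has 3 s.f., so the result keeps min(3, 3) = 3 s.f.
Rounded to 3 significant figures: 12.4 km.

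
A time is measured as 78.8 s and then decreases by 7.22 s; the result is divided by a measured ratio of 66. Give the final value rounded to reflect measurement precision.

1.1 s

78.8 s − 7.22 s = 71.58 s; the difference is limited to 1 decimal place (3 s.f.).
Carrying full precision, 71.58 ÷ 66 = 1.08454545455… s; 66 has 2 s.f., so the result keeps min(3, 2) = 2 s.f.
Rounded to 2 significant figures: 1.1 s.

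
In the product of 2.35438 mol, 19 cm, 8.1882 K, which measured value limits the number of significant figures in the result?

19 cm

2.35438 mol → 6 s.f.; 19 cm → 2 s.f.; 8.1882 K → 5 s.f.
The fewest is 2 significant figures, from 19 cm.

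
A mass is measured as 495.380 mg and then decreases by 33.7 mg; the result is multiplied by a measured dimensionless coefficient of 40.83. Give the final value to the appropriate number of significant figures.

495.380 mg − 33.7 mg = 461.680 mg; the difference is limited to 1 decimal place (4 s.f.).
Carrying full precision, 461.680 × 40.83 = 18850.3944 mg; 40.83 has 4 s.f., so the result keeps min(4, 4) = 4 s.f.
Rounded to 4 significant figures: 1.885 × 10⁴ mg.

1.885 × 10⁴ mg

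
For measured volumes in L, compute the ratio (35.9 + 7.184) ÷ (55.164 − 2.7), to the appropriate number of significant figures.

0.821

35.9 + 7.184 = 43.084, limited to 1 d.p. → 3 s.f.; 55.164 − 2.7 = 52.464, limited to 1 d.p. → 3 s.f.
Carrying full precision, 43.084 ÷ 52.464 = 0.82121073498…; keep min(3, 3) = 3 s.f.
Rounded to 3 significant figures: 0.821.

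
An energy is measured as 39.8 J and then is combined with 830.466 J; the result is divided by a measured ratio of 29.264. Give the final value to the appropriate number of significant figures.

29.74 J

39.8 J + 830.466 J = 870.266 J; the sum is limited to 1 decimal place (4 s.f.).
Carrying full precision, 870.266 ÷ 29.264 = 29.7384499727… J; 29.264 has 5 s.f., so the result keeps min(4, 5) = 4 s.f.
Rounded to 4 significant figures: 29.74 J.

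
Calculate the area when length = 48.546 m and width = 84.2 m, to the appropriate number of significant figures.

4.09 × 10³ m²

area = 48.546 m × 84.2 m = 4087.5732 m².
48.546 has 5 significant figures; 84.2 has 3.
Division/multiplication keeps the fewest: 3 significant figures.
Rounded: 4.09 × 10³ m².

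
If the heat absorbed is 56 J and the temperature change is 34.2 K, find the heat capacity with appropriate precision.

1.6 J/K

heat capacity = 56 J ÷ 34.2 K = 1.63742690058… J/K.
56 has 2 significant figures; 34.2 has 3.
Division/multiplication keeps the fewest: 2 significant figures.
Rounded: 1.6 J/K.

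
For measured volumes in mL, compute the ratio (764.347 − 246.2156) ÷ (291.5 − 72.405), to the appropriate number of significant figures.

2.365

764.347 − 246.2156 = 518.1314, limited to 3 d.p. → 6 s.f.; 291.5 − 72.405 = 219.095, limited to 1 d.p. → 4 s.f.
Carrying full precision, 518.1314 ÷ 219.095 = 2.36487094639…; keep min(6, 4) = 4 s.f.
Rounded to 4 significant figures: 2.365.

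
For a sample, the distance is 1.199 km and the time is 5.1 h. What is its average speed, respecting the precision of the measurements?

0.24 km/h

average speed = 1.199 km ÷ 5.1 h = 0.235098039216… km/h.
1.199 has 4 significant figures; 5.1 has 2.
Division/multiplication keeps the fewest: 2 significant figures.
Rounded: 0.24 km/h.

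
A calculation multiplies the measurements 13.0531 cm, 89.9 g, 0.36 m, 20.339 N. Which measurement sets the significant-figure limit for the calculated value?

0.36 m

13.0531 cm → 6 s.f.; 89.9 g → 3 s.f.; 0.36 m → 2 s.f.; 20.339 N → 5 s.f.
The fewest is 2 significant figures, from 0.36 m.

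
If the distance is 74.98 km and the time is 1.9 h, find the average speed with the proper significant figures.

39 km/h

average speed = 74.98 km ÷ 1.9 h = 39.4631578947… km/h.
74.98 has 4 significant figures; 1.9 has 2.
Division/multiplication keeps the fewest: 2 significant figures.
Rounded: 39 km/h.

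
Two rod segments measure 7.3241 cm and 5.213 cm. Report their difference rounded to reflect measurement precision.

2.111 cm

7.3241 cm − 5.213 cm = 2.1111 cm.
Addition/subtraction keeps the fewest decimal places: 7.3241 → 4 decimal places, 5.213 → 3 decimal places; limit is 3.
Rounded to 3 decimal places: 2.111 cm.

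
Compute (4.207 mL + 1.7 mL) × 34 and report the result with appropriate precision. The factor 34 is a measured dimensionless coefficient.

2.0 × 10^2 mL

4.207 mL + 1.7 mL = 5.907 mL; the sum is limited to 1 decimal place (2 s.f.).
Carrying full precision, 5.907 × 34 = 200.838 mL; 34 has 2 s.f., so the result keeps min(2, 2) = 2 s.f.
Rounded to 2 significant figures: 2.0 × 10^2 mL.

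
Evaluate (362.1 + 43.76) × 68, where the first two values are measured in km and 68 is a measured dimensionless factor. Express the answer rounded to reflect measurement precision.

362.1 km + 43.76 km = 405.86 km; the sum is limited to 1 decimal place (4 s.f.).
Carrying full precision, 405.86 × 68 = 27598.48 km; 68 has 2 s.f., so the result keeps min(4, 2) = 2 s.f.
Rounded to 2 significant figures: 2.8 × 10^4 km.

2.8 × 10^4 km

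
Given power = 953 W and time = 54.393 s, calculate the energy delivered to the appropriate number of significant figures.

energy delivered = 953 W × 54.393 s = 51836.529 J.
953 has 3 significant figures; 54.393 has 5.
Division/multiplication keeps the fewest: 3 significant figures.
Rounded: 5.18 × 10⁴ J.

5.18 × 10⁴ J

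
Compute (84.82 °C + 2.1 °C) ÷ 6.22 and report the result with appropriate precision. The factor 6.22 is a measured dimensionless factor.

84.82 °C + 2.1 °C = 86.92 °C; the sum is limited to 1 decimal place (3 s.f.).
Carrying full precision, 86.92 ÷ 6.22 = 13.9742765273… °C; 6.22 has 3 s.f., so the result keeps min(3, 3) = 3 s.f.
Rounded to 3 significant figures: 14.0 °C.

14.0 °C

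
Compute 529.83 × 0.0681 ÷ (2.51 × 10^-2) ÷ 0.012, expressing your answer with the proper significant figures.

529.83 × 0.0681 ÷ (2.51 × 10^-2) ÷ 0.012 = 119792.241036…
Multiplication/division keeps the fewest significant figures: 529.83 → 5 s.f., 0.0681 → 3 s.f., 2.51 × 10^-2 → 3 s.f., 0.012 → 2 s.f.; limit is 2.
Rounded to 2 significant figures: 1.2 × 10^5.

1.2 × 10^5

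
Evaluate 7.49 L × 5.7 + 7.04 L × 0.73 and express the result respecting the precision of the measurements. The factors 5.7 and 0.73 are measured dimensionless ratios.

7.49 × 5.7 = 42.693 → 43 L (2 s.f., last digit at the 10^0 place).
7.04 × 0.73 = 5.1392 → 5.1 L (2 s.f., last digit at the 10^-1 place).
Sum: 47.8322 L; keep the coarser place, 10^0.
Result: 48 L.

48 L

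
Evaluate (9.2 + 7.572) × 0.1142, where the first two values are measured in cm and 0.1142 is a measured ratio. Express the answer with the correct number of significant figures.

9.2 cm + 7.572 cm = 16.772 cm; the sum is limited to 1 decimal place (3 s.f.).
Carrying full precision, 16.772 × 0.1142 = 1.9153624 cm; 0.1142 has 4 s.f., so the result keeps min(3, 4) = 3 s.f.
Rounded to 3 significant figures: 1.92 cm.

1.92 cm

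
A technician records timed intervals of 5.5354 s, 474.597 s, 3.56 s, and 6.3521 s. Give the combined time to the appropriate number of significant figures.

5.5354 s + 474.597 s + 3.56 s + 6.3521 s = 490.0445 s.
Addition/subtraction keeps the fewest decimal places: 5.5354 → 4 decimal places, 474.597 → 3 decimal places, 3.56 → 2 decimal places, 6.3521 → 4 decimal places; limit is 2.
Rounded to 2 decimal places: 490.04 s.

490.04 s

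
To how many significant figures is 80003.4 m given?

80003.4: zeros between nonzero digits are significant.

6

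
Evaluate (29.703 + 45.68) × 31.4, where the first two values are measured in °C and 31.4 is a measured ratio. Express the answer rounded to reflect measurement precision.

2.37 × 10³ °C

29.703 °C + 45.68 °C = 75.383 °C; the sum is limited to 2 decimal places (4 s.f.).
Carrying full precision, 75.383 × 31.4 = 2367.0262 °C; 31.4 has 3 s.f., so the result keeps min(4, 3) = 3 s.f.
Rounded to 3 significant figures: 2.37 × 10³ °C.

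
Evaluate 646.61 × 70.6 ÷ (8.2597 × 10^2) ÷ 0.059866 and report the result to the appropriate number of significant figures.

923

646.61 × 70.6 ÷ (8.2597 × 10^2) ÷ 0.059866 = 923.214470241…
Multiplication/division keeps the fewest significant figures: 646.61 → 5 s.f., 70.6 → 3 s.f., 8.2597 × 10^2 → 5 s.f., 0.059866 → 5 s.f.; limit is 3.
Rounded to 3 significant figures: 923.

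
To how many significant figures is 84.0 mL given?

3

84.0: trailing zeros after a decimal point are significant.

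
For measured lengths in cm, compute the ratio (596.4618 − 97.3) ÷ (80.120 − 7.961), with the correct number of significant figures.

596.4618 − 97.3 = 499.1618, limited to 1 d.p. → 4 s.f.; 80.120 − 7.961 = 72.159, limited to 3 d.p. → 5 s.f.
Carrying full precision, 499.1618 ÷ 72.159 = 6.91752657326…; keep min(4, 5) = 4 s.f.
Rounded to 4 significant figures: 6.918.

6.918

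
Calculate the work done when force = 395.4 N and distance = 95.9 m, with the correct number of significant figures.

work done = 395.4 N × 95.9 m = 37918.86 J.
395.4 has 4 significant figures; 95.9 has 3.
Division/multiplication keeps the fewest: 3 significant figures.
Rounded: 3.79 × 10⁴ J.

3.79 × 10⁴ J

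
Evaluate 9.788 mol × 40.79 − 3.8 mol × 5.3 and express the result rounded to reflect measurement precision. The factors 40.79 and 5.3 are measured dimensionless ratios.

3.79 × 10^2 mol

9.788 × 40.79 = 399.25252 → 399.3 mol (4 s.f., last digit at the 10^-1 place).
3.8 × 5.3 = 20.14 → 2.0 × 10^1 mol (2 s.f., last digit at the 10^0 place).
Difference: 379.11252 mol; keep the coarser place, 10^0.
Result: 3.79 × 10^2 mol.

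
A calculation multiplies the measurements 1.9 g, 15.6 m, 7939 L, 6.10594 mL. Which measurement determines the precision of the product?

1.9 g

1.9 g → 2 s.f.; 15.6 m → 3 s.f.; 7939 L → 4 s.f.; 6.10594 mL → 6 s.f.
The fewest is 2 significant figures, from 1.9 g.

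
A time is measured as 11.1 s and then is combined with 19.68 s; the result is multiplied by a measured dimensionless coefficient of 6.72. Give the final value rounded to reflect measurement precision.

11.1 s + 19.68 s = 30.78 s; the sum is limited to 1 decimal place (3 s.f.).
Carrying full precision, 30.78 × 6.72 = 206.8416 s; 6.72 has 3 s.f., so the result keeps min(3, 3) = 3 s.f.
Rounded to 3 significant figures: 207 s.

207 s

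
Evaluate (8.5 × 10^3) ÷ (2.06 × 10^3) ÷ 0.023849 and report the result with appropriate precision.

1.7 × 10^2

(8.5 × 10^3) ÷ (2.06 × 10^3) ÷ 0.023849 = 173.014113474…
Multiplication/division keeps the fewest significant figures: 8.5 × 10^3 → 2 s.f., 2.06 × 10^3 → 3 s.f., 0.023849 → 5 s.f.; limit is 2.
Rounded to 2 significant figures: 1.7 × 10^2.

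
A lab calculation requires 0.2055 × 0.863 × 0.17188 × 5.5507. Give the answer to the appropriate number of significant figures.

0.2055 × 0.863 × 0.17188 × 5.5507 = 0.169198193752…
Multiplication/division keeps the fewest significant figures: 0.2055 → 4 s.f., 0.863 → 3 s.f., 0.17188 → 5 s.f., 5.5507 → 5 s.f.; limit is 3.
Rounded to 3 significant figures: 0.169.

0.169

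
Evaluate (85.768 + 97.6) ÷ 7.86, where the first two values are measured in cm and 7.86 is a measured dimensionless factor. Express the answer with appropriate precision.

85.768 cm + 97.6 cm = 183.368 cm; the sum is limited to 1 decimal place (4 s.f.).
Carrying full precision, 183.368 ÷ 7.86 = 23.3292620865… cm; 7.86 has 3 s.f., so the result keeps min(4, 3) = 3 s.f.
Rounded to 3 significant figures: 23.3 cm.

23.3 cm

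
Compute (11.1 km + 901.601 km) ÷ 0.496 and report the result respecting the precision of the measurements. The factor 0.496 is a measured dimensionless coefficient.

1.84 × 10³ km

11.1 km + 901.601 km = 912.701 km; the sum is limited to 1 decimal place (4 s.f.).
Carrying full precision, 912.701 ÷ 0.496 = 1840.12298387… km; 0.496 has 3 s.f., so the result keeps min(4, 3) = 3 s.f.
Rounded to 3 significant figures: 1.84 × 10³ km.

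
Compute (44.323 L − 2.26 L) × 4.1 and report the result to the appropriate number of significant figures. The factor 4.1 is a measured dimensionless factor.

44.323 L − 2.26 L = 42.063 L; the difference is limited to 2 decimal places (4 s.f.).
Carrying full precision, 42.063 × 4.1 = 172.4583 L; 4.1 has 2 s.f., so the result keeps min(4, 2) = 2 s.f.
Rounded to 2 significant figures: 1.7 × 10² L.

1.7 × 10² L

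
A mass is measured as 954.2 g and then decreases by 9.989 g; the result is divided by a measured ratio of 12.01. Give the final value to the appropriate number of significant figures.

78.62 g

954.2 g − 9.989 g = 944.211 g; the difference is limited to 1 decimal place (4 s.f.).
Carrying full precision, 944.211 ÷ 12.01 = 78.618734388… g; 12.01 has 4 s.f., so the result keeps min(4, 4) = 4 s.f.
Rounded to 4 significant figures: 78.62 g.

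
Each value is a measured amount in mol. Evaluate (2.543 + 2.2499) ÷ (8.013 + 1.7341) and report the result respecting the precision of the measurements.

0.4917

2.543 + 2.2499 = 4.7929, limited to 3 d.p. → 4 s.f.; 8.013 + 1.7341 = 9.7471, limited to 3 d.p. → 4 s.f.
Carrying full precision, 4.7929 ÷ 9.7471 = 0.491725744067…; keep min(4, 4) = 4 s.f.
Rounded to 4 significant figures: 0.4917.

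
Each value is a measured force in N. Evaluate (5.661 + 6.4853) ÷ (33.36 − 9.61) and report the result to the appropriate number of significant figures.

5.661 + 6.4853 = 12.1463, limited to 3 d.p. → 5 s.f.; 33.36 − 9.61 = 23.75, limited to 2 d.p. → 4 s.f.
Carrying full precision, 12.1463 ÷ 23.75 = 0.511423157895…; keep min(5, 4) = 4 s.f.
Rounded to 4 significant figures: 0.5114.

0.5114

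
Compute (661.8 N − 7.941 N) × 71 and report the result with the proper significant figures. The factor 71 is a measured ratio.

4.6 × 10⁴ N

661.8 N − 7.941 N = 653.859 N; the difference is limited to 1 decimal place (4 s.f.).
Carrying full precision, 653.859 × 71 = 46423.989 N; 71 has 2 s.f., so the result keeps min(4, 2) = 2 s.f.
Rounded to 2 significant figures: 4.6 × 10⁴ N.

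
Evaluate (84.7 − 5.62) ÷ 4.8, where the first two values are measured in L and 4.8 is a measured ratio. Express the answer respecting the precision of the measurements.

84.7 L − 5.62 L = 79.08 L; the difference is limited to 1 decimal place (3 s.f.).
Carrying full precision, 79.08 ÷ 4.8 = 16.475 L; 4.8 has 2 s.f., so the result keeps min(3, 2) = 2 s.f.
Rounded to 2 significant figures: 16 L.

16 L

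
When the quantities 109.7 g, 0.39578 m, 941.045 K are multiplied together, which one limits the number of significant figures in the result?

109.7 g

109.7 g → 4 s.f.; 0.39578 m → 5 s.f.; 941.045 K → 6 s.f.
The fewest is 4 significant figures, from 109.7 g.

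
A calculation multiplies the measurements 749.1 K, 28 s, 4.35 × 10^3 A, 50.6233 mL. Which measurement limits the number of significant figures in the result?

749.1 K → 4 s.f.; 28 s → 2 s.f.; 4.35 × 10^3 A → 3 s.f.; 50.6233 mL → 6 s.f.
The fewest is 2 significant figures, from 28 s.

28 s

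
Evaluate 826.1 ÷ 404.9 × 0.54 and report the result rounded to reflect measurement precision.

1.1

826.1 ÷ 404.9 × 0.54 = 1.10173870091…
Multiplication/division keeps the fewest significant figures: 826.1 → 4 s.f., 404.9 → 4 s.f., 0.54 → 2 s.f.; limit is 2.
Rounded to 2 significant figures: 1.1.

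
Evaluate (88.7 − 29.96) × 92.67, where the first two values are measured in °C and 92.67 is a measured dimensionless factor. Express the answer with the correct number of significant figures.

88.7 °C − 29.96 °C = 58.74 °C; the difference is limited to 1 decimal place (3 s.f.).
Carrying full precision, 58.74 × 92.67 = 5443.4358 °C; 92.67 has 4 s.f., so the result keeps min(3, 4) = 3 s.f.
Rounded to 3 significant figures: 5.44 × 10³ °C.

5.44 × 10³ °C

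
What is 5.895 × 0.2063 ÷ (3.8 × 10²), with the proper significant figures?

0.0032

5.895 × 0.2063 ÷ (3.8 × 10²) = 0.00320036447368…
Multiplication/division keeps the fewest significant figures: 5.895 → 4 s.f., 0.2063 → 4 s.f., 3.8 × 10² → 2 s.f.; limit is 2.
Rounded to 2 significant figures: 0.0032.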